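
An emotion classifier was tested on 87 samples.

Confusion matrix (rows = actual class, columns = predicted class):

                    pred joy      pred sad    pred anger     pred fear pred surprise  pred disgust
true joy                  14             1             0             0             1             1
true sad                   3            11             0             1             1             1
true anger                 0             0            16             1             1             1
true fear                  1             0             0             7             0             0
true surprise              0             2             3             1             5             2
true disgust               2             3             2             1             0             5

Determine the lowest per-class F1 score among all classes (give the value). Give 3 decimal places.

0.435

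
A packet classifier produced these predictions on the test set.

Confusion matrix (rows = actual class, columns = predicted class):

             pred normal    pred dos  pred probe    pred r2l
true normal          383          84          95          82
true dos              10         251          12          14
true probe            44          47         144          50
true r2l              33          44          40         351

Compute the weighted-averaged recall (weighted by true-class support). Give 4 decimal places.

Per-class recall (TP/(TP+FN)):
  normal: TP=383, FN=84+95+82=261 → 383/644 = 0.59472
  dos: TP=251, FN=10+12+14=36 → 251/287 = 0.87456
  probe: TP=144, FN=44+47+50=141 → 144/285 = 0.50526
  r2l: TP=351, FN=33+44+40=117 → 351/468 = 0.75000
Weighted-recall = Σ (supportᵢ/N)·recallᵢ with N=1684: (644/1684)·0.59472 + (287/1684)·0.87456 + (285/1684)·0.50526 + (468/1684)·0.75000 = 0.6704

0.6704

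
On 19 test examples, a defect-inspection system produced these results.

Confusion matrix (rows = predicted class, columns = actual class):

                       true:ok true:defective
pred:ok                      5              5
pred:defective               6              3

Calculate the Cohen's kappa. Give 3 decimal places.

Observed agreement pₒ = trace/N = 8/19 = 0.4211
Expected agreement pₑ = Σ (rowᵢ·colᵢ)/N² = (11·10 + 8·9)/19² = 0.5042
κ = (pₒ − pₑ)/(1 − pₑ) = (0.4211 − 0.5042)/(1 − 0.5042) = -0.168

-0.168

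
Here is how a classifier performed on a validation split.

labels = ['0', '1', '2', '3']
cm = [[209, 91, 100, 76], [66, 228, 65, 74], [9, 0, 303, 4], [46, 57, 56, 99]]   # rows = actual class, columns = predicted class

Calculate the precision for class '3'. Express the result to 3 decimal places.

Take TP from the diagonal, FP from the rest of the '3' prediction marginal, FN from the rest of the '3' actual marginal.
precision = TP/(TP+FP).
3: TP=99, FP=76+74+4=154 → 99/253 = 0.3913

0.391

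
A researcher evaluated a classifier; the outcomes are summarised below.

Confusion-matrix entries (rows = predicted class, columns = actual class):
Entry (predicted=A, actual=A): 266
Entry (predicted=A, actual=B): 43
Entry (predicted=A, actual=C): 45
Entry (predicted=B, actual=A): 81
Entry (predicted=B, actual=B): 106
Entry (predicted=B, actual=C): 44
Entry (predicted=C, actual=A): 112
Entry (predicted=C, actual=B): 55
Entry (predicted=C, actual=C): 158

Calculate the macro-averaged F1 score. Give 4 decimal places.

Per-class F1 score (2·TP/(2·TP+FP+FN)):
  A: TP=266, FP=43+45=88, FN=81+112=193 → 532/813 = 0.65437
  B: TP=106, FP=81+44=125, FN=43+55=98 → 212/435 = 0.48736
  C: TP=158, FP=112+55=167, FN=45+44=89 → 316/572 = 0.55245
Macro-F1 score = mean = (0.65437 + 0.48736 + 0.55245) / 3 = 0.5647

0.5647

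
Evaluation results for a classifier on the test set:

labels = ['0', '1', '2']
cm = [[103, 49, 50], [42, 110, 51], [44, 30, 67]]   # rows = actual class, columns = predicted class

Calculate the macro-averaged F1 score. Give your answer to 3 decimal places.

0.507

Per-class F1 score (2·TP/(2·TP+FP+FN)):
  0: TP=103, FP=42+44=86, FN=49+50=99 → 206/391 = 0.5269
  1: TP=110, FP=49+30=79, FN=42+51=93 → 220/392 = 0.5612
  2: TP=67, FP=50+51=101, FN=44+30=74 → 134/309 = 0.4337
Macro-F1 score = mean = (0.5269 + 0.5612 + 0.4337) / 3 = 0.507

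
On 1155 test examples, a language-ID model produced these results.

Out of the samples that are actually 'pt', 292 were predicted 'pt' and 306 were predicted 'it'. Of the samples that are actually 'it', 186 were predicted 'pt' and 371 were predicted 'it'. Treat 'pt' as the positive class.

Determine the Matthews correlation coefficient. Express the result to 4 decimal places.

MCC = (TP·TN − FP·FN) / √((TP+FP)(TP+FN)(TN+FP)(TN+FN))
Numerator = 292·371 − 186·306 = 51416
Denominator = √(478·598·557·677) = √107788628116 = 328311.7849
MCC = 51416 / 328311.7849 = 0.1566

0.1566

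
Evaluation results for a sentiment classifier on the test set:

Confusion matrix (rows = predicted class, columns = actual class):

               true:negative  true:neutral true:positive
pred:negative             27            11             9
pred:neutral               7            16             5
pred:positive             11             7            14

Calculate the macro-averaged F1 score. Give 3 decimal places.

Per-class F1 score (2·TP/(2·TP+FP+FN)):
  negative: TP=27, FP=11+9=20, FN=7+11=18 → 54/92 = 0.5870
  neutral: TP=16, FP=7+5=12, FN=11+7=18 → 32/62 = 0.5161
  positive: TP=14, FP=11+7=18, FN=9+5=14 → 28/60 = 0.4667
Macro-F1 score = mean = (0.5870 + 0.5161 + 0.4667) / 3 = 0.523

0.523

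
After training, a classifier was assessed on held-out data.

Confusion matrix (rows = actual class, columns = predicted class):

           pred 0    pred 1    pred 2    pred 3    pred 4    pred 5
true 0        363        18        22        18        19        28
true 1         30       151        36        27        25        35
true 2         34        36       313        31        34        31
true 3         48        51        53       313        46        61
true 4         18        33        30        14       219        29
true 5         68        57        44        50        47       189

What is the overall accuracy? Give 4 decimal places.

0.5906

Accuracy = trace / total = (363+151+313+313+219+189=1548) / 2621 = 1548/2621 = 0.5906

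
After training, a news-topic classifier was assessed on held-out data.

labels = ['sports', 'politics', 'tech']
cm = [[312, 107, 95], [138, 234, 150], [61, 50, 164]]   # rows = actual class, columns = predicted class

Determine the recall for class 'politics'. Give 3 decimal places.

0.448

Take TP from the diagonal, FP from the rest of the 'politics' prediction marginal, FN from the rest of the 'politics' actual marginal.
recall = TP/(TP+FN).
politics: TP=234, FN=138+150=288 → 234/522 = 0.4483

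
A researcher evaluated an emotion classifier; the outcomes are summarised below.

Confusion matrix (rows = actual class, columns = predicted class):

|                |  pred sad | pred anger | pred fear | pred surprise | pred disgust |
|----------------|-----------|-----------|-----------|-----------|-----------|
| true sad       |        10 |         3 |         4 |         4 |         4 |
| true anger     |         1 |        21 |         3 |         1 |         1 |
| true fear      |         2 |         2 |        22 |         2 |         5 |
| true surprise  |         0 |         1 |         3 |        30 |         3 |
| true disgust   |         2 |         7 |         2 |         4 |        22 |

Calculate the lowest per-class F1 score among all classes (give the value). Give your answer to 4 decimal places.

0.5000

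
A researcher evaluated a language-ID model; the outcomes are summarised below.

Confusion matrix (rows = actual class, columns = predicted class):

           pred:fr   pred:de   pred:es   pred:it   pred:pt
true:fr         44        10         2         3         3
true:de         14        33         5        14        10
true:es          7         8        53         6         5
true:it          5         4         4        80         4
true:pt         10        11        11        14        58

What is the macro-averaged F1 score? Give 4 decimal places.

Per-class F1 score (2·TP/(2·TP+FP+FN)):
  fr: TP=44, FP=14+7+5+10=36, FN=10+2+3+3=18 → 88/142 = 0.61972
  de: TP=33, FP=10+8+4+11=33, FN=14+5+14+10=43 → 66/142 = 0.46479
  es: TP=53, FP=2+5+4+11=22, FN=7+8+6+5=26 → 106/154 = 0.68831
  it: TP=80, FP=3+14+6+14=37, FN=5+4+4+4=17 → 160/214 = 0.74766
  pt: TP=58, FP=3+10+5+4=22, FN=10+11+11+14=46 → 116/184 = 0.63043
Macro-F1 score = mean = (0.61972 + 0.46479 + 0.68831 + 0.74766 + 0.63043) / 5 = 0.6302

0.6302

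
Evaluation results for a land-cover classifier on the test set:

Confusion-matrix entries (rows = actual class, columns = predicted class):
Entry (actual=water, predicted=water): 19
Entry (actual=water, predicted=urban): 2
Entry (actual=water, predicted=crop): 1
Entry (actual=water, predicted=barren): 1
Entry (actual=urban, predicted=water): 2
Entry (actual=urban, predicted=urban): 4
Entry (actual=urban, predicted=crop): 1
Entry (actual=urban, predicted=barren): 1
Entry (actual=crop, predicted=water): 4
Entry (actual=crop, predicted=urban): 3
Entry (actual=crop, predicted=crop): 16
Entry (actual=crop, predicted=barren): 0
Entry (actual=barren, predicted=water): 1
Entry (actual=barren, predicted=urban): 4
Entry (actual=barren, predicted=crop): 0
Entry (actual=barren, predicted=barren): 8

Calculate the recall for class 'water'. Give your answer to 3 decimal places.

0.826

One-vs-rest for 'water': TP = diagonal; FP = other classes predicted 'water'; FN = 'water' predicted as other.
recall = TP/(TP+FN).
water: TP=19, FN=2+1+1=4 → 19/23 = 0.8261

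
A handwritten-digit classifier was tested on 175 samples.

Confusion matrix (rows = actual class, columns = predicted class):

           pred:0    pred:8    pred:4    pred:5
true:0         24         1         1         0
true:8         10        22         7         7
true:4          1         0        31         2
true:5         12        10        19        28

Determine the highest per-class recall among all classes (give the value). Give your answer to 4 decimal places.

Per-class recall (TP/(TP+FN)):
  0: TP=24, FN=1+1+0=2 → 24/26 = 0.92308
  8: TP=22, FN=10+7+7=24 → 22/46 = 0.47826
  4: TP=31, FN=1+0+2=3 → 31/34 = 0.91176
  5: TP=28, FN=12+10+19=41 → 28/69 = 0.40580
Highest is class '0' with recall = 0.9231.

0.9231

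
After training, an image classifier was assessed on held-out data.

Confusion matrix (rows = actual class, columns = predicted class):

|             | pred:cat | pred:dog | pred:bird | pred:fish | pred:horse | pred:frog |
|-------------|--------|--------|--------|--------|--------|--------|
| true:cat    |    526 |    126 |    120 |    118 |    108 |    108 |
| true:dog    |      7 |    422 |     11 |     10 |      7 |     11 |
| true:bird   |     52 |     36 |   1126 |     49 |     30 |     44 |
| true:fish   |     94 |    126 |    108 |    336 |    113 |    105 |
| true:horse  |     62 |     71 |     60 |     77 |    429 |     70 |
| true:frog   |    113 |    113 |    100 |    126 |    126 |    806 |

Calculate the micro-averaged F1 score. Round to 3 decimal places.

0.613

Micro-averaging pools counts across classes: ΣTP=3645, ΣFP=2301, ΣFN=2301.
Micro-F1 score = 2·TP/(2·TP+FP+FN) on pooled counts = 0.613 (equals overall accuracy in single-label multiclass).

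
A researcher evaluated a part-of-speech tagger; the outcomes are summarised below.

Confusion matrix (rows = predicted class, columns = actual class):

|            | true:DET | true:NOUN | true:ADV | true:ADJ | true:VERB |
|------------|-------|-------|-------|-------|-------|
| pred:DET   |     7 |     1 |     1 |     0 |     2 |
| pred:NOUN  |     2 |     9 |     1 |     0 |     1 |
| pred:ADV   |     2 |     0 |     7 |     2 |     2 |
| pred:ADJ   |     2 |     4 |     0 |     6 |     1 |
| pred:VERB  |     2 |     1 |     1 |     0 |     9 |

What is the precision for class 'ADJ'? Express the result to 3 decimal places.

0.462

One-vs-rest for 'ADJ': TP = diagonal; FP = other classes predicted 'ADJ'; FN = 'ADJ' predicted as other.
precision = TP/(TP+FP).
ADJ: TP=6, FP=2+4+0+1=7 → 6/13 = 0.4615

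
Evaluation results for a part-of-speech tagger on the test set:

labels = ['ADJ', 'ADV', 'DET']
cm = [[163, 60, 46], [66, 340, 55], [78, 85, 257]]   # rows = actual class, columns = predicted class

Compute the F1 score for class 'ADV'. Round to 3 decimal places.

One-vs-rest for 'ADV': TP = diagonal; FP = other classes predicted 'ADV'; FN = 'ADV' predicted as other.
F1 score = 2·TP/(2·TP+FP+FN).
ADV: TP=340, FP=60+85=145, FN=66+55=121 → 680/946 = 0.7188

0.719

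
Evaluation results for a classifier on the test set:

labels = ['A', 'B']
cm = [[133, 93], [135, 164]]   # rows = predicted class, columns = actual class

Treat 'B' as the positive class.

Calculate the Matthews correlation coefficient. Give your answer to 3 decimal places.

MCC = (TP·TN − FP·FN) / √((TP+FP)(TP+FN)(TN+FP)(TN+FN))
Numerator = 164·133 − 135·93 = 9257
Denominator = √(299·257·268·226) = √4654226824 = 68221.8940
MCC = 9257 / 68221.8940 = 0.136

0.136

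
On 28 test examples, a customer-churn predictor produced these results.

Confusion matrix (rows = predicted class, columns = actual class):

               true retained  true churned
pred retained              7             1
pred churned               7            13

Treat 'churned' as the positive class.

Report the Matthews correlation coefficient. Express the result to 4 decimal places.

0.4743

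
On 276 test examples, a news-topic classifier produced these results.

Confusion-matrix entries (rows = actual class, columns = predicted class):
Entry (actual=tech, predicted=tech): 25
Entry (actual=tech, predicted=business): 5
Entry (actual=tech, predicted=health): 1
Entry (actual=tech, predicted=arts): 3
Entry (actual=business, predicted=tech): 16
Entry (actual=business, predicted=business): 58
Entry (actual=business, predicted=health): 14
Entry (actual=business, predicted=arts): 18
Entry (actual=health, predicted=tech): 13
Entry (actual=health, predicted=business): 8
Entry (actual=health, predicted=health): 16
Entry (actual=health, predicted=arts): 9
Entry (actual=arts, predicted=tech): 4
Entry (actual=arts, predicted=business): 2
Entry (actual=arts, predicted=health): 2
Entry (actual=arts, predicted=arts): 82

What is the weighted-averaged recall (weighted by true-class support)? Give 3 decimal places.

0.656

Per-class recall (TP/(TP+FN)):
  tech: TP=25, FN=5+1+3=9 → 25/34 = 0.7353
  business: TP=58, FN=16+14+18=48 → 58/106 = 0.5472
  health: TP=16, FN=13+8+9=30 → 16/46 = 0.3478
  arts: TP=82, FN=4+2+2=8 → 82/90 = 0.9111
Weighted-recall = Σ (supportᵢ/N)·recallᵢ with N=276: (34/276)·0.7353 + (106/276)·0.5472 + (46/276)·0.3478 + (90/276)·0.9111 = 0.656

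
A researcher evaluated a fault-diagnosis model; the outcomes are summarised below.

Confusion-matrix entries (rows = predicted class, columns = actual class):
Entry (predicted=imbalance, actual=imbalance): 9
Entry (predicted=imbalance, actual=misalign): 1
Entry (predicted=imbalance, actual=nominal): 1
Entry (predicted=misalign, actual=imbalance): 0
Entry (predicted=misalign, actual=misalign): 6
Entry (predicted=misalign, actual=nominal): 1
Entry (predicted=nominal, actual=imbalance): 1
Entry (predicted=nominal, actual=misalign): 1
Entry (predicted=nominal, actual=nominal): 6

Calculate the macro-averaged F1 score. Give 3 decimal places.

Per-class F1 score (2·TP/(2·TP+FP+FN)):
  imbalance: TP=9, FP=1+1=2, FN=0+1=1 → 18/21 = 0.8571
  misalign: TP=6, FP=0+1=1, FN=1+1=2 → 12/15 = 0.8000
  nominal: TP=6, FP=1+1=2, FN=1+1=2 → 12/16 = 0.7500
Macro-F1 score = mean = (0.8571 + 0.8000 + 0.7500) / 3 = 0.802

0.802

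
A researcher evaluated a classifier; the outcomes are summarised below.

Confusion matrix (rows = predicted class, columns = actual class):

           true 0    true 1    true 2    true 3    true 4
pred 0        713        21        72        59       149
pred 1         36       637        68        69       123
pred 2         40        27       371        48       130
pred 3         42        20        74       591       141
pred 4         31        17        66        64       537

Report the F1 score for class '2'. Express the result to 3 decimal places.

0.586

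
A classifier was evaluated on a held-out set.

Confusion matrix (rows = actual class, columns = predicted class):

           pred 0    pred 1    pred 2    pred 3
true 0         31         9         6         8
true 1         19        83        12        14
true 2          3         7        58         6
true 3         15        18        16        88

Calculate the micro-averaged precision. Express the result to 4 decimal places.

Micro-averaging pools counts across classes: ΣTP=260, ΣFP=133, ΣFN=133.
Micro-precision = TP/(TP+FP) on pooled counts = 0.6616 (equals overall accuracy in single-label multiclass).

0.6616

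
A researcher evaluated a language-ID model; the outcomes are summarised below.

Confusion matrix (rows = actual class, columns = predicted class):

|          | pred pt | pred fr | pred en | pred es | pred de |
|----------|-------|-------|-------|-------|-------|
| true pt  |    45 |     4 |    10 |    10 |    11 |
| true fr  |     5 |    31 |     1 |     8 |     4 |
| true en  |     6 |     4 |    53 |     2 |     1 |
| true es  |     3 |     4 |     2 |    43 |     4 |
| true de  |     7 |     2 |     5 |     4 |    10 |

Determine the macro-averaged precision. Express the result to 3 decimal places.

0.618

Per-class precision (TP/(TP+FP)):
  pt: TP=45, FP=5+6+3+7=21 → 45/66 = 0.6818
  fr: TP=31, FP=4+4+4+2=14 → 31/45 = 0.6889
  en: TP=53, FP=10+1+2+5=18 → 53/71 = 0.7465
  es: TP=43, FP=10+8+2+4=24 → 43/67 = 0.6418
  de: TP=10, FP=11+4+1+4=20 → 10/30 = 0.3333
Macro-precision = mean = (0.6818 + 0.6889 + 0.7465 + 0.6418 + 0.3333) / 5 = 0.618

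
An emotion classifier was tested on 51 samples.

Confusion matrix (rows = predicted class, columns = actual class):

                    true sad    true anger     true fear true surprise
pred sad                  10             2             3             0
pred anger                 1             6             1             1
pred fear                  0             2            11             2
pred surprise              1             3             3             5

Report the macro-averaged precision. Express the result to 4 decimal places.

0.6208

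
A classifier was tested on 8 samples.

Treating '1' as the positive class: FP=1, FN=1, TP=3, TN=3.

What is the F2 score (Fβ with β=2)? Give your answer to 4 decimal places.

Fβ = (1+β²)·TP / ((1+β²)·TP + β²·FN + FP), with β²=4
= 5·3 / (5·3 + 4·1 + 1) = 0.7500

0.7500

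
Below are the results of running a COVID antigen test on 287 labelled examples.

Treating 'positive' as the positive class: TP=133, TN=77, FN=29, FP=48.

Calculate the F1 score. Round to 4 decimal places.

0.7755

Precision = TP/(TP+FP) = 133/181 = 0.7348
Recall = TP/(TP+FN) = 133/162 = 0.8210
F1 = 2·TP/(2·TP+FP+FN) = 266/343 = 0.7755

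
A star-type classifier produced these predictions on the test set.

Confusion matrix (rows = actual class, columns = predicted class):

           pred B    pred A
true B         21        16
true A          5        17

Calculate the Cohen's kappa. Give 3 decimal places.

0.309

Observed agreement pₒ = trace/N = 38/59 = 0.6441
Expected agreement pₑ = Σ (rowᵢ·colᵢ)/N² = (37·26 + 22·33)/59² = 0.4849
κ = (pₒ − pₑ)/(1 − pₑ) = (0.6441 − 0.4849)/(1 − 0.4849) = 0.309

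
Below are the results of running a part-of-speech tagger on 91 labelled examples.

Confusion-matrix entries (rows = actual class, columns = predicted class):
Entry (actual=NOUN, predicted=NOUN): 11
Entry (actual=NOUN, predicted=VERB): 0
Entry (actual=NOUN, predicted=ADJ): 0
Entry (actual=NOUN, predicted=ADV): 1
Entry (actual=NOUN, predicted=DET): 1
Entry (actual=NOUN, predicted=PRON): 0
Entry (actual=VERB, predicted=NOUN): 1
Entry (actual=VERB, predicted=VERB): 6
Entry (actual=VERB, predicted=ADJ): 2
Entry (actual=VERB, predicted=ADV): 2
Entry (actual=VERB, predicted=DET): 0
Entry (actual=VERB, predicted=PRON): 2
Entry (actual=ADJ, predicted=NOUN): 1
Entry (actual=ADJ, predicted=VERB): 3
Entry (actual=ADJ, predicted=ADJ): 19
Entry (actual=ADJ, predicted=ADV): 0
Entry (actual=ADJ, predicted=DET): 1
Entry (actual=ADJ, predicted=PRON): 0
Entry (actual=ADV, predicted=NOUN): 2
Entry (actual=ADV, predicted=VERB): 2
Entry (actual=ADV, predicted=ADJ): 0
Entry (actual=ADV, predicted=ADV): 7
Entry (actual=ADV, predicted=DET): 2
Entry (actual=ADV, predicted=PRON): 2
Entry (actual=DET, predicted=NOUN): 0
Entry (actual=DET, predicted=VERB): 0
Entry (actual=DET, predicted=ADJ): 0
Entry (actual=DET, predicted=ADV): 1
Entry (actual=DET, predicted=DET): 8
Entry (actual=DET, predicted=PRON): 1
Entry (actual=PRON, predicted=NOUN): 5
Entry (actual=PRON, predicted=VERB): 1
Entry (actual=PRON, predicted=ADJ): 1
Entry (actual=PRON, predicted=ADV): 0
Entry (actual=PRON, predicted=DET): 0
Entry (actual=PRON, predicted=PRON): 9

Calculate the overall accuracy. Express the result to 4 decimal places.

0.6593

Accuracy = trace / total = (11+6+19+7+8+9=60) / 91 = 60/91 = 0.6593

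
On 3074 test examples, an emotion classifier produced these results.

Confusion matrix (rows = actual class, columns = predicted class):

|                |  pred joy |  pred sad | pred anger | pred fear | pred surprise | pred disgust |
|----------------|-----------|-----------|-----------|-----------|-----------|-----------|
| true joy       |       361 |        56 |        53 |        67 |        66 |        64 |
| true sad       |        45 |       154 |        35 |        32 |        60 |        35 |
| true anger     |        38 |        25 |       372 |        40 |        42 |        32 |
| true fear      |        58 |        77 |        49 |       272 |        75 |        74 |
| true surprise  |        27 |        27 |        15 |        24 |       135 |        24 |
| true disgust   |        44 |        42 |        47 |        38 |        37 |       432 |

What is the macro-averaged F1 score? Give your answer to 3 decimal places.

0.539

Per-class F1 score (2·TP/(2·TP+FP+FN)):
  joy: TP=361, FP=45+38+58+27+44=212, FN=56+53+67+66+64=306 → 722/1240 = 0.5823
  sad: TP=154, FP=56+25+77+27+42=227, FN=45+35+32+60+35=207 → 308/742 = 0.4151
  anger: TP=372, FP=53+35+49+15+47=199, FN=38+25+40+42+32=177 → 744/1120 = 0.6643
  fear: TP=272, FP=67+32+40+24+38=201, FN=58+77+49+75+74=333 → 544/1078 = 0.5046
  surprise: TP=135, FP=66+60+42+75+37=280, FN=27+27+15+24+24=117 → 270/667 = 0.4048
  disgust: TP=432, FP=64+35+32+74+24=229, FN=44+42+47+38+37=208 → 864/1301 = 0.6641
Macro-F1 score = mean = (0.5823 + 0.4151 + 0.6643 + 0.5046 + 0.4048 + 0.6641) / 6 = 0.539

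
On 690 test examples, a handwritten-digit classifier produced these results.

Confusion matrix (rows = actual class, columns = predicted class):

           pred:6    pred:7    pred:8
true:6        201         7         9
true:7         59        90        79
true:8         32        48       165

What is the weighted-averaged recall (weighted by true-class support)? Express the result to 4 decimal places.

0.6609

Per-class recall (TP/(TP+FN)):
  6: TP=201, FN=7+9=16 → 201/217 = 0.92627
  7: TP=90, FN=59+79=138 → 90/228 = 0.39474
  8: TP=165, FN=32+48=80 → 165/245 = 0.67347
Weighted-recall = Σ (supportᵢ/N)·recallᵢ with N=690: (217/690)·0.92627 + (228/690)·0.39474 + (245/690)·0.67347 = 0.6609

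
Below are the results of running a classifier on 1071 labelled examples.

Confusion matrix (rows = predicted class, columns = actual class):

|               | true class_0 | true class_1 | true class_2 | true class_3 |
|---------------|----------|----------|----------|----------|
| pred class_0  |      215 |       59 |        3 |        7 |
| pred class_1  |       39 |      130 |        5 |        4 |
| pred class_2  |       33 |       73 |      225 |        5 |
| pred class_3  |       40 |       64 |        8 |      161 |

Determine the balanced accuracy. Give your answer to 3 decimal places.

Balanced accuracy = mean of per-class recall.
  class_0: recall = 215/327 = 0.6575
  class_1: recall = 130/326 = 0.3988
  class_2: recall = 225/241 = 0.9336
  class_3: recall = 161/177 = 0.9096
Mean = (0.6575 + 0.3988 + 0.9336 + 0.9096) / 4 = 0.725

0.725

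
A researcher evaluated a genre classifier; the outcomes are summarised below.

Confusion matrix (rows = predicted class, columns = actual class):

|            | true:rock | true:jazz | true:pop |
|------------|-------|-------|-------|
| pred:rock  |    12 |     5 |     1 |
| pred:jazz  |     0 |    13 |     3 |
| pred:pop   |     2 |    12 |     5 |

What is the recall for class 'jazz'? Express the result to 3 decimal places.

0.433

Treat 'jazz' as positive and all other classes as negative.
recall = TP/(TP+FN).
jazz: TP=13, FN=5+12=17 → 13/30 = 0.4333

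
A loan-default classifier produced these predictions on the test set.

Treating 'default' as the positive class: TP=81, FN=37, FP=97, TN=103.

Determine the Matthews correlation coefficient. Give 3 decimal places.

MCC = (TP·TN − FP·FN) / √((TP+FP)(TP+FN)(TN+FP)(TN+FN))
Numerator = 81·103 − 97·37 = 4754
Denominator = √(178·118·200·140) = √588112000 = 24251.0206
MCC = 4754 / 24251.0206 = 0.196

0.196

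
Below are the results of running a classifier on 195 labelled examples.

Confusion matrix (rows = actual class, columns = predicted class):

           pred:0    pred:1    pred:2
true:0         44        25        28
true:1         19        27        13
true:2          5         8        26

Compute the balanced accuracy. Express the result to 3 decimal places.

Balanced accuracy = mean of per-class recall.
  0: recall = 44/97 = 0.4536
  1: recall = 27/59 = 0.4576
  2: recall = 26/39 = 0.6667
Mean = (0.4536 + 0.4576 + 0.6667) / 3 = 0.526

0.526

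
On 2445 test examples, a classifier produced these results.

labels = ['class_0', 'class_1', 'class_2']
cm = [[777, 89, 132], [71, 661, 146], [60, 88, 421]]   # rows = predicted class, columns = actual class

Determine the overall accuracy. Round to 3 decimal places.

Accuracy = trace / total = (777+661+421=1859) / 2445 = 1859/2445 = 0.760

0.760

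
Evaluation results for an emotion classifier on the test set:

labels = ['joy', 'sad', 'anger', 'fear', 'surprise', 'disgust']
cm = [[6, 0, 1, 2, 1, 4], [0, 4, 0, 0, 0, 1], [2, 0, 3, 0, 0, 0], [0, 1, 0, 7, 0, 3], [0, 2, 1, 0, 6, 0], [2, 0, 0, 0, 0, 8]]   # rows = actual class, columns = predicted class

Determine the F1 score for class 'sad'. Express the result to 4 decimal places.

0.6667

Treat 'sad' as positive and all other classes as negative.
F1 score = 2·TP/(2·TP+FP+FN).
sad: TP=4, FP=0+0+1+2+0=3, FN=0+0+0+0+1=1 → 8/12 = 0.66667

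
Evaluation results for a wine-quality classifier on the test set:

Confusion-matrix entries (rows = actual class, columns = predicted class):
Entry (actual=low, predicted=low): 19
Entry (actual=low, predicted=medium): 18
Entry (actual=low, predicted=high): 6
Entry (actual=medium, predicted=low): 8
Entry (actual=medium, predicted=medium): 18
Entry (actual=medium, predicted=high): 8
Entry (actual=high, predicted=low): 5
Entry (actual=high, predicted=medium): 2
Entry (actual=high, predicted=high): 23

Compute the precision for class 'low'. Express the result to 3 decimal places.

0.594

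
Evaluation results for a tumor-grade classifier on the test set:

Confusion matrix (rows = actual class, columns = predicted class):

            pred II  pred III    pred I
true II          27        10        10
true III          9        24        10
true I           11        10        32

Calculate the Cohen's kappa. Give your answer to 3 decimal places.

0.369

Observed agreement pₒ = trace/N = 83/143 = 0.5804
Expected agreement pₑ = Σ (rowᵢ·colᵢ)/N² = (47·47 + 43·44 + 53·52)/143² = 0.3353
κ = (pₒ − pₑ)/(1 − pₑ) = (0.5804 − 0.3353)/(1 − 0.3353) = 0.369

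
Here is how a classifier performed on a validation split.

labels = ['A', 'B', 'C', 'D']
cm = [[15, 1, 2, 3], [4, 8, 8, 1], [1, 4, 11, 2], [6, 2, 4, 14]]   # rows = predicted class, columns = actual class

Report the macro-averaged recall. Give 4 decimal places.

0.5626

Per-class recall (TP/(TP+FN)):
  A: TP=15, FN=4+1+6=11 → 15/26 = 0.57692
  B: TP=8, FN=1+4+2=7 → 8/15 = 0.53333
  C: TP=11, FN=2+8+4=14 → 11/25 = 0.44000
  D: TP=14, FN=3+1+2=6 → 14/20 = 0.70000
Macro-recall = mean = (0.57692 + 0.53333 + 0.44000 + 0.70000) / 4 = 0.5626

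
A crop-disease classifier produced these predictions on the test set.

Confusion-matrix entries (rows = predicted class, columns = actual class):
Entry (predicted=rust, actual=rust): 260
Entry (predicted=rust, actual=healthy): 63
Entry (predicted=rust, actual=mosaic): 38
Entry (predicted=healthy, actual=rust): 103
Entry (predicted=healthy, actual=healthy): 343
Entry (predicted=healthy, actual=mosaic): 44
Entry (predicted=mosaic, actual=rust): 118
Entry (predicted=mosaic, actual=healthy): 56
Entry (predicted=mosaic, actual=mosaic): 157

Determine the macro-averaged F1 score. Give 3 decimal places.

0.630

Per-class F1 score (2·TP/(2·TP+FP+FN)):
  rust: TP=260, FP=63+38=101, FN=103+118=221 → 520/842 = 0.6176
  healthy: TP=343, FP=103+44=147, FN=63+56=119 → 686/952 = 0.7206
  mosaic: TP=157, FP=118+56=174, FN=38+44=82 → 314/570 = 0.5509
Macro-F1 score = mean = (0.6176 + 0.7206 + 0.5509) / 3 = 0.630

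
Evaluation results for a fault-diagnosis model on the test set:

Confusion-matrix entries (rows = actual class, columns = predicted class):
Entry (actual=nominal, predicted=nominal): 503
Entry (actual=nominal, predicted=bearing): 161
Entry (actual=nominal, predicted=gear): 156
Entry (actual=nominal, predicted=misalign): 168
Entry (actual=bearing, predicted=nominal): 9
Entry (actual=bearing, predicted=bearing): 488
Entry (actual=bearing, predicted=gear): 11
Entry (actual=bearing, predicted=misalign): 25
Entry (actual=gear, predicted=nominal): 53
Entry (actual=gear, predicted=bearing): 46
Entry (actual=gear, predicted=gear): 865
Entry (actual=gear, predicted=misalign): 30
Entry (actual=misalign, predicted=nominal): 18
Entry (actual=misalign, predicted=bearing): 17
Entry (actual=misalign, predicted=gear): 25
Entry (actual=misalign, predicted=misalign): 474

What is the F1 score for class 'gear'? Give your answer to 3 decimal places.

Take TP from the diagonal, FP from the rest of the 'gear' prediction marginal, FN from the rest of the 'gear' actual marginal.
F1 score = 2·TP/(2·TP+FP+FN).
gear: TP=865, FP=156+11+25=192, FN=53+46+30=129 → 1730/2051 = 0.8435

0.843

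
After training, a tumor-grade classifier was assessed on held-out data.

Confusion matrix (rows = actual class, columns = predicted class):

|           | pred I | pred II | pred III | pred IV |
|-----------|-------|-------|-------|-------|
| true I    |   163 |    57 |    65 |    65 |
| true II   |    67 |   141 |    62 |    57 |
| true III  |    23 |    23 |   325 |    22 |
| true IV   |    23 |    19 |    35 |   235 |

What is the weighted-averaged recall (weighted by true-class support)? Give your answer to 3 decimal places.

0.625

Per-class recall (TP/(TP+FN)):
  I: TP=163, FN=57+65+65=187 → 163/350 = 0.4657
  II: TP=141, FN=67+62+57=186 → 141/327 = 0.4312
  III: TP=325, FN=23+23+22=68 → 325/393 = 0.8270
  IV: TP=235, FN=23+19+35=77 → 235/312 = 0.7532
Weighted-recall = Σ (supportᵢ/N)·recallᵢ with N=1382: (350/1382)·0.4657 + (327/1382)·0.4312 + (393/1382)·0.8270 + (312/1382)·0.7532 = 0.625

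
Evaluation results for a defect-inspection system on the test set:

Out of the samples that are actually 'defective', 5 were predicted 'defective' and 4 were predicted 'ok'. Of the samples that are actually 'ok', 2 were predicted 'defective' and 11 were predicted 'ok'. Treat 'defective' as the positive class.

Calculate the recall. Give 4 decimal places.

0.5556

Recall = TP/(TP+FN) = 5/(5+4) = 5/9 = 0.5556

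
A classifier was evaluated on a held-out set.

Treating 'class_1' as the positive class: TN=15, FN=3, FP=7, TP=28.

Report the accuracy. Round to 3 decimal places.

Accuracy = (TP+TN)/N = (28+15)/53 = 0.811

0.811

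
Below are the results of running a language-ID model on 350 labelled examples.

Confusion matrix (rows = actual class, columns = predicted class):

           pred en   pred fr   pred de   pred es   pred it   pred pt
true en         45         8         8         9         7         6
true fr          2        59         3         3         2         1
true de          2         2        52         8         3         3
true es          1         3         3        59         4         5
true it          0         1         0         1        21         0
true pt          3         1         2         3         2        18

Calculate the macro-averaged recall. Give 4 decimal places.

0.7414

Per-class recall (TP/(TP+FN)):
  en: TP=45, FN=8+8+9+7+6=38 → 45/83 = 0.54217
  fr: TP=59, FN=2+3+3+2+1=11 → 59/70 = 0.84286
  de: TP=52, FN=2+2+8+3+3=18 → 52/70 = 0.74286
  es: TP=59, FN=1+3+3+4+5=16 → 59/75 = 0.78667
  it: TP=21, FN=0+1+0+1+0=2 → 21/23 = 0.91304
  pt: TP=18, FN=3+1+2+3+2=11 → 18/29 = 0.62069
Macro-recall = mean = (0.54217 + 0.84286 + 0.74286 + 0.78667 + 0.91304 + 0.62069) / 6 = 0.7414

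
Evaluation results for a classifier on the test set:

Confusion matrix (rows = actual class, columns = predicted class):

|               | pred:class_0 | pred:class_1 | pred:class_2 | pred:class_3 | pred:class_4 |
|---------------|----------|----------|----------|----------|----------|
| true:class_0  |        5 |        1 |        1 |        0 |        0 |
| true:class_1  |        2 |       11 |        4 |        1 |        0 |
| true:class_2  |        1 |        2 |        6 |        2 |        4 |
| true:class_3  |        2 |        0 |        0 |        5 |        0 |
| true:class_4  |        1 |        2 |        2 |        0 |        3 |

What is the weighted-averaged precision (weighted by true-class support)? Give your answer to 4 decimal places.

0.5506

Per-class precision (TP/(TP+FP)):
  class_0: TP=5, FP=2+1+2+1=6 → 5/11 = 0.45455
  class_1: TP=11, FP=1+2+0+2=5 → 11/16 = 0.68750
  class_2: TP=6, FP=1+4+0+2=7 → 6/13 = 0.46154
  class_3: TP=5, FP=0+1+2+0=3 → 5/8 = 0.62500
  class_4: TP=3, FP=0+0+4+0=4 → 3/7 = 0.42857
Weighted-precision = Σ (supportᵢ/N)·precisionᵢ with N=55: (7/55)·0.45455 + (18/55)·0.68750 + (15/55)·0.46154 + (7/55)·0.62500 + (8/55)·0.42857 = 0.5506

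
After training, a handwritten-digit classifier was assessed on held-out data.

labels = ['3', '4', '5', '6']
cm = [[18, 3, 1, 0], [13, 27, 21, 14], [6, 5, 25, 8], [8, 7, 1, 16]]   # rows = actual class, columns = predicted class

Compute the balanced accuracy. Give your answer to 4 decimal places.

0.5616

Balanced accuracy = mean of per-class recall.
  3: recall = 18/22 = 0.81818
  4: recall = 27/75 = 0.36000
  5: recall = 25/44 = 0.56818
  6: recall = 16/32 = 0.50000
Mean = (0.81818 + 0.36000 + 0.56818 + 0.50000) / 4 = 0.5616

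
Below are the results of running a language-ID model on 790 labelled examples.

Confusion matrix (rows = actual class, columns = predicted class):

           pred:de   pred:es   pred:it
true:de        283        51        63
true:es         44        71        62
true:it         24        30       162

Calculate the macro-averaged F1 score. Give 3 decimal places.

0.611

Per-class F1 score (2·TP/(2·TP+FP+FN)):
  de: TP=283, FP=44+24=68, FN=51+63=114 → 566/748 = 0.7567
  es: TP=71, FP=51+30=81, FN=44+62=106 → 142/329 = 0.4316
  it: TP=162, FP=63+62=125, FN=24+30=54 → 324/503 = 0.6441
Macro-F1 score = mean = (0.7567 + 0.4316 + 0.6441) / 3 = 0.611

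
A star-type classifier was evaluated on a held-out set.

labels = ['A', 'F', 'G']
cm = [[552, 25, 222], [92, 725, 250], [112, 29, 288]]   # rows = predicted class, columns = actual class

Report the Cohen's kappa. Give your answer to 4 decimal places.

Observed agreement pₒ = trace/N = 1565/2295 = 0.68192
Expected agreement pₑ = Σ (rowᵢ·colᵢ)/N² = (756·799 + 779·1067 + 760·429)/2295² = 0.33440
κ = (pₒ − pₑ)/(1 − pₑ) = (0.68192 − 0.33440)/(1 − 0.33440) = 0.5221

0.5221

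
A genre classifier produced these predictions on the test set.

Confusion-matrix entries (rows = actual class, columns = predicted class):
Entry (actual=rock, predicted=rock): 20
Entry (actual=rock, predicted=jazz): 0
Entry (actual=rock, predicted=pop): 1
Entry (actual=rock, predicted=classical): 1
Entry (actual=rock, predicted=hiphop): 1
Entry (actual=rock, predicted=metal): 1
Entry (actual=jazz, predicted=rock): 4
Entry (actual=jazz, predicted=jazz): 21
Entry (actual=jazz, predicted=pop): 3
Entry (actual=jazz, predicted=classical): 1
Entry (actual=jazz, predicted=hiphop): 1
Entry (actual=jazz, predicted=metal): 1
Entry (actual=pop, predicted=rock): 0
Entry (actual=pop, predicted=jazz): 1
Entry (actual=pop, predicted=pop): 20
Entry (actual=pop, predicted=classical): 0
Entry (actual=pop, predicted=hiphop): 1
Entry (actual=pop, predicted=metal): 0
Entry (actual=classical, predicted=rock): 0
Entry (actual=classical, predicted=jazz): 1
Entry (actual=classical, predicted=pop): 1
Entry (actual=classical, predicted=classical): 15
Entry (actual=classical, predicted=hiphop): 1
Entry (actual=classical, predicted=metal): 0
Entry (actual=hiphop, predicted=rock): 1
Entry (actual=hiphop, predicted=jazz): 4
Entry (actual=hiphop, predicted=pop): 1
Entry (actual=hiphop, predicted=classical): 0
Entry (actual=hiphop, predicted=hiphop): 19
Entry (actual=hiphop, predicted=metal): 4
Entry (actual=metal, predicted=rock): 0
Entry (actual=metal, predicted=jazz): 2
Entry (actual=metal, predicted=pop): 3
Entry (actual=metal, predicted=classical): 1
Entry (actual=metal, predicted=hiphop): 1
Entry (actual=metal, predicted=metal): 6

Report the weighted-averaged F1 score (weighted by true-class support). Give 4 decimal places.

0.7342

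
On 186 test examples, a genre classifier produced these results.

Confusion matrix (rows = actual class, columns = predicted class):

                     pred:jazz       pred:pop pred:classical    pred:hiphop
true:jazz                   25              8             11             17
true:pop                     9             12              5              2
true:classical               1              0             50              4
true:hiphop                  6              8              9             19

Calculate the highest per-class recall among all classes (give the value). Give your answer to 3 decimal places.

Per-class recall (TP/(TP+FN)):
  jazz: TP=25, FN=8+11+17=36 → 25/61 = 0.4098
  pop: TP=12, FN=9+5+2=16 → 12/28 = 0.4286
  classical: TP=50, FN=1+0+4=5 → 50/55 = 0.9091
  hiphop: TP=19, FN=6+8+9=23 → 19/42 = 0.4524
Highest is class 'classical' with recall = 0.909.

0.909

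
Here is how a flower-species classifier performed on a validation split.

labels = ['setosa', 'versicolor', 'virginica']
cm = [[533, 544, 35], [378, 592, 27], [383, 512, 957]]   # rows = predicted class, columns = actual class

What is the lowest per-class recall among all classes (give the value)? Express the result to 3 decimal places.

0.359

Per-class recall (TP/(TP+FN)):
  setosa: TP=533, FN=378+383=761 → 533/1294 = 0.4119
  versicolor: TP=592, FN=544+512=1056 → 592/1648 = 0.3592
  virginica: TP=957, FN=35+27=62 → 957/1019 = 0.9392
Lowest is class 'versicolor' with recall = 0.359.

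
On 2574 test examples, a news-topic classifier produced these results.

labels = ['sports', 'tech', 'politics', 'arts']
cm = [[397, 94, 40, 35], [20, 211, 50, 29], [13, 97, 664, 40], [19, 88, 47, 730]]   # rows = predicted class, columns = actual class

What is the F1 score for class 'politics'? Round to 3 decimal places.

0.822

F1 score = 2·TP/(2·TP+FP+FN).
politics: TP=664, FP=13+97+40=150, FN=40+50+47=137 → 1328/1615 = 0.8223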